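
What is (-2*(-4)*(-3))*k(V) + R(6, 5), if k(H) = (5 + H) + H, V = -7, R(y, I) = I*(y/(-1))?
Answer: 186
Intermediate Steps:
R(y, I) = -I*y (R(y, I) = I*(y*(-1)) = I*(-y) = -I*y)
k(H) = 5 + 2*H
(-2*(-4)*(-3))*k(V) + R(6, 5) = (-2*(-4)*(-3))*(5 + 2*(-7)) - 1*5*6 = (8*(-3))*(5 - 14) - 30 = -24*(-9) - 30 = 216 - 30 = 186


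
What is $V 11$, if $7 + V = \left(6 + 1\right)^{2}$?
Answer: $462$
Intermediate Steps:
$V = 42$ ($V = -7 + \left(6 + 1\right)^{2} = -7 + 7^{2} = -7 + 49 = 42$)
$V 11 = 42 \cdot 11 = 462$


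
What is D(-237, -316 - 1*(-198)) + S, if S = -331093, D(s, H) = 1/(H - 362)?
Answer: -158924641/480 ≈ -3.3109e+5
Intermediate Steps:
D(s, H) = 1/(-362 + H)
D(-237, -316 - 1*(-198)) + S = 1/(-362 + (-316 - 1*(-198))) - 331093 = 1/(-362 + (-316 + 198)) - 331093 = 1/(-362 - 118) - 331093 = 1/(-480) - 331093 = -1/480 - 331093 = -158924641/480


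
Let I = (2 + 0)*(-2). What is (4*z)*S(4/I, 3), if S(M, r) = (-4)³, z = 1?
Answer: -256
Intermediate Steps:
I = -4 (I = 2*(-2) = -4)
S(M, r) = -64
(4*z)*S(4/I, 3) = (4*1)*(-64) = 4*(-64) = -256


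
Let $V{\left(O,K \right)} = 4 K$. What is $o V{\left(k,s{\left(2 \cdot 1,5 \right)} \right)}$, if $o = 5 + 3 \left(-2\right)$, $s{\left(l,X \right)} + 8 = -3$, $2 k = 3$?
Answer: $44$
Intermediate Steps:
$k = \frac{3}{2}$ ($k = \frac{1}{2} \cdot 3 = \frac{3}{2} \approx 1.5$)
$s{\left(l,X \right)} = -11$ ($s{\left(l,X \right)} = -8 - 3 = -11$)
$o = -1$ ($o = 5 - 6 = -1$)
$o V{\left(k,s{\left(2 \cdot 1,5 \right)} \right)} = - 4 \left(-11\right) = \left(-1\right) \left(-44\right) = 44$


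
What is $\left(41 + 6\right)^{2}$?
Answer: $2209$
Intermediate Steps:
$\left(41 + 6\right)^{2} = 47^{2} = 2209$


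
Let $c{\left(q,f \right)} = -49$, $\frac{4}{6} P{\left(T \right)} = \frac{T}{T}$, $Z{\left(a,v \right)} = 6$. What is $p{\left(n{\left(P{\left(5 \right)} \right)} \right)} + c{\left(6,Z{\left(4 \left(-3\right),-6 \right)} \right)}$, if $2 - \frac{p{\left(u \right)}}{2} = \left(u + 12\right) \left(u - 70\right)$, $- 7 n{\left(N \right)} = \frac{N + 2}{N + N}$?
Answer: $\frac{29081}{18} \approx 1615.6$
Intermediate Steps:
$P{\left(T \right)} = \frac{3}{2}$ ($P{\left(T \right)} = \frac{3 \frac{T}{T}}{2} = \frac{3}{2} \cdot 1 = \frac{3}{2}$)
$n{\left(N \right)} = - \frac{2 + N}{14 N}$ ($n{\left(N \right)} = - \frac{\left(N + 2\right) \frac{1}{N + N}}{7} = - \frac{\left(2 + N\right) \frac{1}{2 N}}{7} = - \frac{\frac{1}{2} \frac{1}{N} \left(2 + N\right)}{7} = - \frac{2 + N}{14 N}$)
$p{\left(u \right)} = 4 - 2 \left(-70 + u\right) \left(12 + u\right)$ ($p{\left(u \right)} = 4 - 2 \left(u + 12\right) \left(u - 70\right) = 4 - 2 \left(12 + u\right) \left(-70 + u\right) = 4 - 2 \left(-70 + u\right) \left(12 + u\right)$)
$p{\left(n{\left(P{\left(5 \right)} \right)} \right)} + c{\left(6,Z{\left(4 \left(-3\right),-6 \right)} \right)} = \left(1684 - 2 \left(\frac{-2 - \frac{3}{2}}{14 \cdot \frac{3}{2}}\right)^{2} + 116 \frac{-2 - \frac{3}{2}}{14 \cdot \frac{3}{2}}\right) - 49 = \left(1684 - 2 \left(\frac{1}{14} \cdot \frac{2}{3} \left(-2 - \frac{3}{2}\right)\right)^{2} + 116 \cdot \frac{1}{14} \cdot \frac{2}{3} \left(-2 - \frac{3}{2}\right)\right) - 49 = \left(1684 - 2 \left(\frac{1}{14} \cdot \frac{2}{3} \left(- \frac{7}{2}\right)\right)^{2} + 116 \cdot \frac{1}{14} \cdot \frac{2}{3} \left(- \frac{7}{2}\right)\right) - 49 = \left(1684 - 2 \left(- \frac{1}{6}\right)^{2} + 116 \left(- \frac{1}{6}\right)\right) - 49 = \left(1684 - \frac{1}{18} - \frac{58}{3}\right) - 49 = \frac{29963}{18} - 49 = \frac{29081}{18}$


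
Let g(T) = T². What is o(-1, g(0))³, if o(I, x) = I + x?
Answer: -1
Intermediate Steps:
o(-1, g(0))³ = (-1 + 0²)³ = (-1 + 0)³ = (-1)³ = -1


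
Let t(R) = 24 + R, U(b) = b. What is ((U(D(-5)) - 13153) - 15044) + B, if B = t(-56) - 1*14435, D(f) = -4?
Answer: -42668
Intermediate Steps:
B = -14467 (B = (24 - 56) - 1*14435 = -32 - 14435 = -14467)
((U(D(-5)) - 13153) - 15044) + B = ((-4 - 13153) - 15044) - 14467 = (-13157 - 15044) - 14467 = -28201 - 14467 = -42668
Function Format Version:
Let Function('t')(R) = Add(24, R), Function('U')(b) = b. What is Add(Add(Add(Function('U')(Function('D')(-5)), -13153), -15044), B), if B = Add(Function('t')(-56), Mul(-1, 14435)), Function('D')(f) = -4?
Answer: -42668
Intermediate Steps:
B = -14467 (B = Add(Add(24, -56), Mul(-1, 14435)) = Add(-32, -14435) = -14467)
Add(Add(Add(Function('U')(Function('D')(-5)), -13153), -15044), B) = Add(Add(Add(-4, -13153), -15044), -14467) = Add(Add(-13157, -15044), -14467) = Add(-28201, -14467) = -42668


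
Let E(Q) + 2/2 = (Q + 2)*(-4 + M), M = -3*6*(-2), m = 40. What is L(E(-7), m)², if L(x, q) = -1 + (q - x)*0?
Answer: 1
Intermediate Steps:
M = 36 (M = -18*(-2) = 36)
E(Q) = 63 + 32*Q (E(Q) = -1 + (Q + 2)*(-4 + 36) = -1 + (2 + Q)*32 = -1 + (64 + 32*Q) = 63 + 32*Q)
L(x, q) = -1 (L(x, q) = -1 + 0 = -1)
L(E(-7), m)² = (-1)² = 1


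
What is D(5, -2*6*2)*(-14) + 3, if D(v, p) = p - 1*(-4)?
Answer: 283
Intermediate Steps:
D(v, p) = 4 + p (D(v, p) = p + 4 = 4 + p)
D(5, -2*6*2)*(-14) + 3 = (4 - 2*6*2)*(-14) + 3 = (4 - 12*2)*(-14) + 3 = (4 - 24)*(-14) + 3 = -20*(-14) + 3 = 280 + 3 = 283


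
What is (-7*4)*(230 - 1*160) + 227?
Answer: -1733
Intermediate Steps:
(-7*4)*(230 - 1*160) + 227 = -28*(230 - 160) + 227 = -28*70 + 227 = -1960 + 227 = -1733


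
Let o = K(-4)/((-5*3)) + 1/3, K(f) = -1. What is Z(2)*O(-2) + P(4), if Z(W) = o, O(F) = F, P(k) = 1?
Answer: 1/5 ≈ 0.20000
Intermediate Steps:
o = 2/5 (o = -1/((-5*3)) + 1/3 = -1/(-15) + 1*(1/3) = -1*(-1/15) + 1/3 = 1/15 + 1/3 = 2/5 ≈ 0.40000)
Z(W) = 2/5
Z(2)*O(-2) + P(4) = (2/5)*(-2) + 1 = -4/5 + 1 = 1/5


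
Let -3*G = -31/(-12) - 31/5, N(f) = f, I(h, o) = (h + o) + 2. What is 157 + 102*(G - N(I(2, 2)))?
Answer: -9961/30 ≈ -332.03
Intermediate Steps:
I(h, o) = 2 + h + o
G = 217/180 (G = -(-31/(-12) - 31/5)/3 = -(-31*(-1/12) - 31*1/5)/3 = -(31/12 - 31/5)/3 = -1/3*(-217/60) = 217/180 ≈ 1.2056)
157 + 102*(G - N(I(2, 2))) = 157 + 102*(217/180 - (2 + 2 + 2)) = 157 + 102*(217/180 - 1*6) = 157 + 102*(217/180 - 6) = 157 + 102*(-863/180) = 157 - 14671/30 = -9961/30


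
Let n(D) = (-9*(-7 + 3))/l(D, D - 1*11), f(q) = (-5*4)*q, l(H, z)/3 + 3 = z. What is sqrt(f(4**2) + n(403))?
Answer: 58*I*sqrt(14393)/389 ≈ 17.888*I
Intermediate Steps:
l(H, z) = -9 + 3*z
f(q) = -20*q
n(D) = 36/(-42 + 3*D) (n(D) = (-9*(-7 + 3))/(-9 + 3*(D - 1*11)) = (-9*(-4))/(-9 + 3*(D - 11)) = 36/(-9 + 3*(-11 + D)) = 36/(-9 + (-33 + 3*D)) = 36/(-42 + 3*D))
sqrt(f(4**2) + n(403)) = sqrt(-20*4**2 + 12/(-14 + 403)) = sqrt(-20*16 + 12/389) = sqrt(-320 + 12*(1/389)) = sqrt(-320 + 12/389) = sqrt(-124468/389) = 58*I*sqrt(14393)/389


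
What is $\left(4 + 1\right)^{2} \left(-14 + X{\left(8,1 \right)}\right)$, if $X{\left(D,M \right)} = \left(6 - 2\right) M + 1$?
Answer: $-225$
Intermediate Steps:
$X{\left(D,M \right)} = 1 + 4 M$ ($X{\left(D,M \right)} = 4 M + 1 = 1 + 4 M$)
$\left(4 + 1\right)^{2} \left(-14 + X{\left(8,1 \right)}\right) = \left(4 + 1\right)^{2} \left(-14 + \left(1 + 4 \cdot 1\right)\right) = 5^{2} \left(-14 + \left(1 + 4\right)\right) = 25 \left(-14 + 5\right) = 25 \left(-9\right) = -225$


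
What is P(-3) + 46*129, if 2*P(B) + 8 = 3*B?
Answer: 11851/2 ≈ 5925.5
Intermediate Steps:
P(B) = -4 + 3*B/2 (P(B) = -4 + (3*B)/2 = -4 + 3*B/2)
P(-3) + 46*129 = (-4 + (3/2)*(-3)) + 46*129 = (-4 - 9/2) + 5934 = -17/2 + 5934 = 11851/2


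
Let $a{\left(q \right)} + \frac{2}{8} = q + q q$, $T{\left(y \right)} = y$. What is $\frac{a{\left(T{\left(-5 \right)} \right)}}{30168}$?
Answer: $\frac{79}{120672} \approx 0.00065467$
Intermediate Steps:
$a{\left(q \right)} = - \frac{1}{4} + q + q^{2}$ ($a{\left(q \right)} = - \frac{1}{4} + \left(q + q q\right) = - \frac{1}{4} + \left(q + q^{2}\right) = - \frac{1}{4} + q + q^{2}$)
$\frac{a{\left(T{\left(-5 \right)} \right)}}{30168} = \frac{- \frac{1}{4} - 5 + \left(-5\right)^{2}}{30168} = \left(- \frac{1}{4} - 5 + 25\right) \frac{1}{30168} = \frac{79}{4} \cdot \frac{1}{30168} = \frac{79}{120672}$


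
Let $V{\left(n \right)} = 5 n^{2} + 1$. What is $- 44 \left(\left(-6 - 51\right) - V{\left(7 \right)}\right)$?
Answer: $13332$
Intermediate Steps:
$V{\left(n \right)} = 1 + 5 n^{2}$
$- 44 \left(\left(-6 - 51\right) - V{\left(7 \right)}\right) = - 44 \left(\left(-6 - 51\right) - \left(1 + 5 \cdot 7^{2}\right)\right) = - 44 \left(\left(-6 - 51\right) - \left(1 + 5 \cdot 49\right)\right) = - 44 \left(-57 - \left(1 + 245\right)\right) = - 44 \left(-57 - 246\right) = \left(-44\right) \left(-303\right) = 13332$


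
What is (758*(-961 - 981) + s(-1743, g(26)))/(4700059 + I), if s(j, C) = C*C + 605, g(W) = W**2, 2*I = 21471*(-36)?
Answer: -1014455/4313581 ≈ -0.23518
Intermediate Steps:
I = -386478 (I = (21471*(-36))/2 = (1/2)*(-772956) = -386478)
s(j, C) = 605 + C**2 (s(j, C) = C**2 + 605 = 605 + C**2)
(758*(-961 - 981) + s(-1743, g(26)))/(4700059 + I) = (758*(-961 - 981) + (605 + (26**2)**2))/(4700059 - 386478) = (758*(-1942) + (605 + 676**2))/4313581 = (-1472036 + (605 + 456976))*(1/4313581) = (-1472036 + 457581)*(1/4313581) = -1014455*1/4313581 = -1014455/4313581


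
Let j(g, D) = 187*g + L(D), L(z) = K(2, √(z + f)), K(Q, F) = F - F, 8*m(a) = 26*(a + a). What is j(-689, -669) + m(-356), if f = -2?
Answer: -131157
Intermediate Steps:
m(a) = 13*a/2 (m(a) = (26*(a + a))/8 = (26*(2*a))/8 = (52*a)/8 = 13*a/2)
K(Q, F) = 0
L(z) = 0
j(g, D) = 187*g (j(g, D) = 187*g + 0 = 187*g)
j(-689, -669) + m(-356) = 187*(-689) + (13/2)*(-356) = -128843 - 2314 = -131157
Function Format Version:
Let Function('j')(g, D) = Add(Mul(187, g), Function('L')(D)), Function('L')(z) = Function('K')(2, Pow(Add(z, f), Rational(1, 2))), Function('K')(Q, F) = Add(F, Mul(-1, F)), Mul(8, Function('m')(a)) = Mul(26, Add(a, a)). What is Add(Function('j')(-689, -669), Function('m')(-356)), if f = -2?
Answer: -131157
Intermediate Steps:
Function('m')(a) = Mul(Rational(13, 2), a) (Function('m')(a) = Mul(Rational(1, 8), Mul(26, Add(a, a))) = Mul(Rational(1, 8), Mul(26, Mul(2, a))) = Mul(Rational(1, 8), Mul(52, a)) = Mul(Rational(13, 2), a))
Function('K')(Q, F) = 0
Function('L')(z) = 0
Function('j')(g, D) = Mul(187, g) (Function('j')(g, D) = Add(Mul(187, g), 0) = Mul(187, g))
Add(Function('j')(-689, -669), Function('m')(-356)) = Add(Mul(187, -689), Mul(Rational(13, 2), -356)) = Add(-128843, -2314) = -131157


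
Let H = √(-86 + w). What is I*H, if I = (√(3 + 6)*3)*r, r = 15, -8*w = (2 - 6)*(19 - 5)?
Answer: 135*I*√79 ≈ 1199.9*I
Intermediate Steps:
w = 7 (w = -(2 - 6)*(19 - 5)/8 = -(-1)*14/2 = -⅛*(-56) = 7)
I = 135 (I = (√(3 + 6)*3)*15 = (√9*3)*15 = (3*3)*15 = 9*15 = 135)
H = I*√79 (H = √(-86 + 7) = √(-79) = I*√79 ≈ 8.8882*I)
I*H = 135*(I*√79) = 135*I*√79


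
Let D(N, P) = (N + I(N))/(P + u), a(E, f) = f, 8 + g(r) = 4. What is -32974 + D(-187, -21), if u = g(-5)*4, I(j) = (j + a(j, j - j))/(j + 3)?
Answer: -224452771/6808 ≈ -32969.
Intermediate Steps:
g(r) = -4 (g(r) = -8 + 4 = -4)
I(j) = j/(3 + j) (I(j) = (j + (j - j))/(j + 3) = (j + 0)/(3 + j) = j/(3 + j))
u = -16 (u = -4*4 = -16)
D(N, P) = (N + N/(3 + N))/(-16 + P) (D(N, P) = (N + N/(3 + N))/(P - 16) = (N + N/(3 + N))/(-16 + P))
-32974 + D(-187, -21) = -32974 - 187*(4 - 187)/((-16 - 21)*(3 - 187)) = -32974 - 187*(-183)/(-37*(-184)) = -32974 - 187*(-1/37)*(-1/184)*(-183) = -32974 + 34221/6808 = -224452771/6808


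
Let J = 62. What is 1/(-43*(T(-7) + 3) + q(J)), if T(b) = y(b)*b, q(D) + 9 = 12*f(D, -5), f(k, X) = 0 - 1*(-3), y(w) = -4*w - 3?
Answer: 1/7423 ≈ 0.00013472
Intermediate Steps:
y(w) = -3 - 4*w
f(k, X) = 3 (f(k, X) = 0 + 3 = 3)
q(D) = 27 (q(D) = -9 + 12*3 = -9 + 36 = 27)
T(b) = b*(-3 - 4*b) (T(b) = (-3 - 4*b)*b = b*(-3 - 4*b))
1/(-43*(T(-7) + 3) + q(J)) = 1/(-43*(-1*(-7)*(3 + 4*(-7)) + 3) + 27) = 1/(-43*(-1*(-7)*(3 - 28) + 3) + 27) = 1/(-43*(-1*(-7)*(-25) + 3) + 27) = 1/(-43*(-175 + 3) + 27) = 1/(-43*(-172) + 27) = 1/(7396 + 27) = 1/7423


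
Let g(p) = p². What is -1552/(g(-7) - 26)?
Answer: -1552/23 ≈ -67.478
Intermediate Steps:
-1552/(g(-7) - 26) = -1552/((-7)² - 26) = -1552/(49 - 26) = -1552/23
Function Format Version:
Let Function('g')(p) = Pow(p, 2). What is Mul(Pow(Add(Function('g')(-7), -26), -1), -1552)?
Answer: Rational(-1552, 23) ≈ -67.478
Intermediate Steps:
Mul(Pow(Add(Function('g')(-7), -26), -1), -1552) = Mul(Pow(Add(Pow(-7, 2), -26), -1), -1552) = Mul(Pow(Add(49, -26), -1), -1552) = Mul(Pow(23, -1), -1552) = Mul(Rational(1, 23), -1552) = Rational(-1552, 23)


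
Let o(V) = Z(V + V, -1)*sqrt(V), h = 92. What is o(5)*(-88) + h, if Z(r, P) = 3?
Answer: 92 - 264*sqrt(5) ≈ -498.32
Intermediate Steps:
o(V) = 3*sqrt(V)
o(5)*(-88) + h = (3*sqrt(5))*(-88) + 92 = -264*sqrt(5) + 92 = 92 - 264*sqrt(5)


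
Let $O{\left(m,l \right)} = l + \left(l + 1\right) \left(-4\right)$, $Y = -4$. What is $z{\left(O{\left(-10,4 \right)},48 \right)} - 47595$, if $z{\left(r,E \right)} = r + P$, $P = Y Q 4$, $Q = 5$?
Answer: $-47691$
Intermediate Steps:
$O{\left(m,l \right)} = -4 - 3 l$ ($O{\left(m,l \right)} = l + \left(1 + l\right) \left(-4\right) = l - \left(4 + 4 l\right) = -4 - 3 l$)
$P = -80$ ($P = \left(-4\right) 5 \cdot 4 = \left(-20\right) 4 = -80$)
$z{\left(r,E \right)} = -80 + r$ ($z{\left(r,E \right)} = r - 80 = -80 + r$)
$z{\left(O{\left(-10,4 \right)},48 \right)} - 47595 = \left(-80 - 16\right) - 47595 = -96 - 47595 = -47691$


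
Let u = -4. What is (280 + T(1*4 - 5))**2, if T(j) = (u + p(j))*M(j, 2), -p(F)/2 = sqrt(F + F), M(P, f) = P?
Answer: 80648 + 1136*I*sqrt(2) ≈ 80648.0 + 1606.5*I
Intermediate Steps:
p(F) = -2*sqrt(2)*sqrt(F) (p(F) = -2*sqrt(F + F) = -2*sqrt(2)*sqrt(F))
T(j) = j*(-4 - 2*sqrt(2)*sqrt(j)) (T(j) = (-4 - 2*sqrt(2)*sqrt(j))*j = j*(-4 - 2*sqrt(2)*sqrt(j)))
(280 + T(1*4 - 5))**2 = (280 - 2*(1*4 - 5)*(2 + sqrt(2)*sqrt(1*4 - 5)))**2 = (280 - 2*(4 - 5)*(2 + sqrt(2)*sqrt(4 - 5)))**2 = (280 - 2*(-1)*(2 + sqrt(2)*sqrt(-1)))**2 = (280 - 2*(-1)*(2 + sqrt(2)*I))**2 = (280 - 2*(-1)*(2 + I*sqrt(2)))**2 = (280 + (4 + 2*I*sqrt(2)))**2 = (284 + 2*I*sqrt(2))**2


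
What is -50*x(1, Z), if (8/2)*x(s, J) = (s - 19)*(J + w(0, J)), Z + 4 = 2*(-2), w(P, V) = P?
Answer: -1800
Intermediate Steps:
Z = -8 (Z = -4 + 2*(-2) = -4 - 4 = -8)
x(s, J) = J*(-19 + s)/4 (x(s, J) = ((s - 19)*(J + 0))/4 = ((-19 + s)*J)/4 = (J*(-19 + s))/4 = J*(-19 + s)/4)
-50*x(1, Z) = -25*(-8)*(-19 + 1)/2 = -25*(-8)*(-18)/2 = -50*36 = -1800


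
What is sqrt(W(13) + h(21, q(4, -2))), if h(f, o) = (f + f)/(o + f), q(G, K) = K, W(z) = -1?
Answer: sqrt(437)/19 ≈ 1.1002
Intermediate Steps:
h(f, o) = 2*f/(f + o) (h(f, o) = (2*f)/(f + o) = 2*f/(f + o))
sqrt(W(13) + h(21, q(4, -2))) = sqrt(-1 + 2*21/(21 - 2)) = sqrt(-1 + 2*21/19) = sqrt(-1 + 2*21*(1/19)) = sqrt(-1 + 42/19) = sqrt(23/19) = sqrt(437)/19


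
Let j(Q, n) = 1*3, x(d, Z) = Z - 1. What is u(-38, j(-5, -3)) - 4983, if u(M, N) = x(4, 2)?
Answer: -4982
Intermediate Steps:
x(d, Z) = -1 + Z
j(Q, n) = 3
u(M, N) = 1 (u(M, N) = -1 + 2 = 1)
u(-38, j(-5, -3)) - 4983 = 1 - 4983 = -4982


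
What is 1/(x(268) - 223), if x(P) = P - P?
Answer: -1/223 ≈ -0.0044843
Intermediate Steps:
x(P) = 0
1/(x(268) - 223) = 1/(0 - 223) = 1/(-223) = -1/223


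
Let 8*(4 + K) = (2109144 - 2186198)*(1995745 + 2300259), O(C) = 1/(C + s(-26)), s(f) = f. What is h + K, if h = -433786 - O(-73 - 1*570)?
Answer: -27682196642072/669 ≈ -4.1378e+10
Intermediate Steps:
O(C) = 1/(-26 + C) (O(C) = 1/(C - 26) = 1/(-26 + C))
K = -41378036531 (K = -4 + ((2109144 - 2186198)*(1995745 + 2300259))/8 = -4 + (-77054*4296004)/8 = -4 + (⅛)*(-331024292216) = -4 - 41378036527 = -41378036531)
h = -290202833/669 (h = -433786 - 1/(-26 + (-73 - 1*570)) = -433786 - 1/(-26 + (-73 - 570)) = -433786 - 1/(-26 - 643) = -433786 - 1/(-669) = -433786 - 1*(-1/669) = -433786 + 1/669 = -290202833/669 ≈ -4.3379e+5)
h + K = -290202833/669 - 41378036531 = -27682196642072/669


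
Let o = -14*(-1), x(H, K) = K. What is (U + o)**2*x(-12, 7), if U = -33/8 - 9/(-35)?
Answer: 8048569/11200 ≈ 718.62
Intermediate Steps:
o = 14
U = -1083/280 (U = -33*1/8 - 9*(-1/35) = -33/8 + 9/35 = -1083/280 ≈ -3.8679)
(U + o)**2*x(-12, 7) = (-1083/280 + 14)**2*7 = (2837/280)**2*7 = (8048569/78400)*7 = 8048569/11200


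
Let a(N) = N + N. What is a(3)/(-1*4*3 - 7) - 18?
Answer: -348/19 ≈ -18.316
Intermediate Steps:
a(N) = 2*N
a(3)/(-1*4*3 - 7) - 18 = (2*3)/(-1*4*3 - 7) - 18 = 6/(-4*3 - 7) - 18 = 6/(-12 - 7) - 18 = 6/(-19) - 18 = 6*(-1/19) - 18 = -6/19 - 18 = -348/19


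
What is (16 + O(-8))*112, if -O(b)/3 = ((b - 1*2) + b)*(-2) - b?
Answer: -12992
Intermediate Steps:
O(b) = -12 + 15*b (O(b) = -3*(((b - 1*2) + b)*(-2) - b) = -3*(((b - 2) + b)*(-2) - b) = -3*(((-2 + b) + b)*(-2) - b) = -3*((-2 + 2*b)*(-2) - b) = -3*((4 - 4*b) - b) = -3*(4 - 5*b) = -12 + 15*b)
(16 + O(-8))*112 = (16 + (-12 + 15*(-8)))*112 = (16 + (-12 - 120))*112 = (16 - 132)*112 = -116*112 = -12992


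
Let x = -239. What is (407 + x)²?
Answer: 28224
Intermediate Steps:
(407 + x)² = (407 - 239)² = 168² = 28224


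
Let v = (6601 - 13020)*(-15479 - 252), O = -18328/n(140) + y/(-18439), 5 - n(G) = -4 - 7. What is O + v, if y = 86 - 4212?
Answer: 3723798228245/36878 ≈ 1.0098e+8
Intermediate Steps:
y = -4126
n(G) = 16 (n(G) = 5 - (-4 - 7) = 5 - 1*(-11) = 5 + 11 = 16)
O = -42235497/36878 (O = -18328/16 - 4126/(-18439) = -18328*1/16 - 4126*(-1/18439) = -2291/2 + 4126/18439 = -42235497/36878 ≈ -1145.3)
v = 100977289 (v = -6419*(-15731) = 100977289)
O + v = -42235497/36878 + 100977289 = 3723798228245/36878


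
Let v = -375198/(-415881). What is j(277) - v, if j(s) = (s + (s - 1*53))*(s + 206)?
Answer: 33545252275/138627 ≈ 2.4198e+5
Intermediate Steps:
j(s) = (-53 + 2*s)*(206 + s) (j(s) = (s + (s - 53))*(206 + s) = (s + (-53 + s))*(206 + s) = (-53 + 2*s)*(206 + s))
v = 125066/138627 (v = -375198*(-1/415881) = 125066/138627 ≈ 0.90218)
j(277) - v = (-10918 + 2*277² + 359*277) - 1*125066/138627 = (-10918 + 2*76729 + 99443) - 125066/138627 = (-10918 + 153458 + 99443) - 125066/138627 = 241983 - 125066/138627 = 33545252275/138627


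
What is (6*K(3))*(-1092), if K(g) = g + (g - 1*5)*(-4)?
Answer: -72072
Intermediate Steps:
K(g) = 20 - 3*g (K(g) = g + (g - 5)*(-4) = g + (-5 + g)*(-4) = g + (20 - 4*g) = 20 - 3*g)
(6*K(3))*(-1092) = (6*(20 - 3*3))*(-1092) = (6*(20 - 9))*(-1092) = (6*11)*(-1092) = 66*(-1092) = -72072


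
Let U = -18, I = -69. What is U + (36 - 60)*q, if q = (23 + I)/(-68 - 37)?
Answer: -998/35 ≈ -28.514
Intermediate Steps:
q = 46/105 (q = (23 - 69)/(-68 - 37) = -46/(-105) = -46*(-1/105) = 46/105 ≈ 0.43810)
U + (36 - 60)*q = -18 + (36 - 60)*(46/105) = -18 - 24*46/105 = -18 - 368/35 = -998/35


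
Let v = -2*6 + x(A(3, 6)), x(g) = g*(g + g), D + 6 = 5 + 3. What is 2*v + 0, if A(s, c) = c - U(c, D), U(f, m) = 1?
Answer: 76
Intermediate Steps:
D = 2 (D = -6 + (5 + 3) = -6 + 8 = 2)
A(s, c) = -1 + c (A(s, c) = c - 1*1 = c - 1 = -1 + c)
x(g) = 2*g**2 (x(g) = g*(2*g) = 2*g**2)
v = 38 (v = -2*6 + 2*(-1 + 6)**2 = -12 + 2*5**2 = -12 + 2*25 = -12 + 50 = 38)
2*v + 0 = 2*38 + 0 = 76 + 0 = 76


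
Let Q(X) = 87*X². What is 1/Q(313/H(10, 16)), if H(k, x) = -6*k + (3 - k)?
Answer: 4489/8523303 ≈ 0.00052667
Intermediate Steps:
H(k, x) = 3 - 7*k
1/Q(313/H(10, 16)) = 1/(87*(313/(3 - 7*10))²) = 1/(87*(313/(3 - 70))²) = 1/(87*(313/(-67))²) = 1/(87*(313*(-1/67))²) = 1/(87*(-313/67)²) = 1/(87*(97969/4489)) = 1/(8523303/4489) = 4489/8523303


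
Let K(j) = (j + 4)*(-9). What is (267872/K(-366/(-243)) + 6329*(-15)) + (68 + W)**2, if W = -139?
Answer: -21251786/223 ≈ -95300.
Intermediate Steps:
K(j) = -36 - 9*j (K(j) = (4 + j)*(-9) = -36 - 9*j)
(267872/K(-366/(-243)) + 6329*(-15)) + (68 + W)**2 = (267872/(-36 - (-3294)/(-243)) + 6329*(-15)) + (68 - 139)**2 = (267872/(-36 - (-3294)*(-1)/243) - 94935) + (-71)**2 = (267872/(-36 - 9*122/81) - 94935) + 5041 = (267872/(-36 - 122/9) - 94935) + 5041 = (267872/(-446/9) - 94935) + 5041 = (267872*(-9/446) - 94935) + 5041 = (-1205424/223 - 94935) + 5041 = -22375929/223 + 5041 = -21251786/223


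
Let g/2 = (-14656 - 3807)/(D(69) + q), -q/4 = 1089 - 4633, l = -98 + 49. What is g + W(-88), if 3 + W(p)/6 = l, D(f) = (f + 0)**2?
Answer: -5945270/18937 ≈ -313.95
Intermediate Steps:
D(f) = f**2
l = -49
q = 14176 (q = -4*(1089 - 4633) = -4*(-3544) = 14176)
W(p) = -312 (W(p) = -18 + 6*(-49) = -18 - 294 = -312)
g = -36926/18937 (g = 2*((-14656 - 3807)/(69**2 + 14176)) = 2*(-18463/(4761 + 14176)) = 2*(-18463/18937) = -36926/18937 ≈ -1.9499)
g + W(-88) = -36926/18937 - 312 = -5945270/18937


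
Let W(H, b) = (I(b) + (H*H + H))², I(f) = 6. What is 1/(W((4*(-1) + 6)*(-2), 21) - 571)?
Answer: -1/247 ≈ -0.0040486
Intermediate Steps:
W(H, b) = (6 + H + H²)² (W(H, b) = (6 + (H*H + H))² = (6 + (H² + H))² = (6 + (H + H²))² = (6 + H + H²)²)
1/(W((4*(-1) + 6)*(-2), 21) - 571) = 1/((6 + (4*(-1) + 6)*(-2) + ((4*(-1) + 6)*(-2))²)² - 571) = 1/((6 + (-4 + 6)*(-2) + ((-4 + 6)*(-2))²)² - 571) = 1/((6 + 2*(-2) + (2*(-2))²)² - 571) = 1/((6 - 4 + (-4)²)² - 571) = 1/((6 - 4 + 16)² - 571) = 1/(18² - 571) = 1/(324 - 571) = 1/(-247) = -1/247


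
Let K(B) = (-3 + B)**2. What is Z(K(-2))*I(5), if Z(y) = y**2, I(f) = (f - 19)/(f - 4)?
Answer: -8750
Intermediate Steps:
I(f) = (-19 + f)/(-4 + f)
Z(K(-2))*I(5) = ((-3 - 2)**2)**2*((-19 + 5)/(-4 + 5)) = ((-5)**2)**2*(-14/1) = 25**2*(1*(-14)) = 625*(-14) = -8750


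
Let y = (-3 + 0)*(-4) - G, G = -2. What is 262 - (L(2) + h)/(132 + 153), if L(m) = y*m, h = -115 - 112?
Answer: 74869/285 ≈ 262.70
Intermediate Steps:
h = -227
y = 14 (y = (-3 + 0)*(-4) - 1*(-2) = -3*(-4) + 2 = 12 + 2 = 14)
L(m) = 14*m
262 - (L(2) + h)/(132 + 153) = 262 - (14*2 - 227)/(132 + 153) = 262 - (28 - 227)/285 = 262 - (-199)/285 = 262 - 1*(-199/285) = 262 + 199/285 = 74869/285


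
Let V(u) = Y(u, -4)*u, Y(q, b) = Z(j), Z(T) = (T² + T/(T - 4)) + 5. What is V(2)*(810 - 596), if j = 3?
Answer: 4708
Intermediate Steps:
Z(T) = 5 + T² + T/(-4 + T) (Z(T) = (T² + T/(-4 + T)) + 5 = 5 + T² + T/(-4 + T))
Y(q, b) = 11 (Y(q, b) = (-20 + 3³ - 4*3² + 6*3)/(-4 + 3) = (-20 + 27 - 4*9 + 18)/(-1) = -(-20 + 27 - 36 + 18) = -1*(-11) = 11)
V(u) = 11*u
V(2)*(810 - 596) = (11*2)*(810 - 596) = 22*214 = 4708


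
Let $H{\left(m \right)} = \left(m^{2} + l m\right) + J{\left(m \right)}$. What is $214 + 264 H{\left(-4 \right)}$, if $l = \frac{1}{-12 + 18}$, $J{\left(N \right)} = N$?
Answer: $3206$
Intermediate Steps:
$l = \frac{1}{6} \approx 0.16667$
$H{\left(m \right)} = m^{2} + \frac{7 m}{6}$ ($H{\left(m \right)} = \left(m^{2} + \frac{m}{6}\right) + m = m^{2} + \frac{7 m}{6}$)
$214 + 264 H{\left(-4 \right)} = 214 + 264 \cdot \frac{1}{6} \left(-4\right) \left(7 + 6 \left(-4\right)\right) = 214 + 264 \cdot \frac{1}{6} \left(-4\right) \left(7 - 24\right) = 214 + 264 \cdot \frac{1}{6} \left(-4\right) \left(-17\right) = 214 + 264 \cdot \frac{34}{3} = 214 + 2992 = 3206$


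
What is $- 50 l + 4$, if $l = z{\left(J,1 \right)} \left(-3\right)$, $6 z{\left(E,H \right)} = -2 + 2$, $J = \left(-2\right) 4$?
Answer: $4$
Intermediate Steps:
$J = -8$
$z{\left(E,H \right)} = 0$ ($z{\left(E,H \right)} = \frac{-2 + 2}{6} = \frac{1}{6} \cdot 0 = 0$)
$l = 0$ ($l = 0 \left(-3\right) = 0$)
$- 50 l + 4 = \left(-50\right) 0 + 4 = 0 + 4 = 4$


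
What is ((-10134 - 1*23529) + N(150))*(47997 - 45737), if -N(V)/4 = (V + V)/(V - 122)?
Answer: -533226660/7 ≈ -7.6175e+7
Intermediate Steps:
N(V) = -8*V/(-122 + V) (N(V) = -4*(V + V)/(V - 122) = -4*2*V/(-122 + V) = -8*V/(-122 + V))
((-10134 - 1*23529) + N(150))*(47997 - 45737) = ((-10134 - 1*23529) - 8*150/(-122 + 150))*(47997 - 45737) = ((-10134 - 23529) - 8*150/28)*2260 = (-33663 - 8*150*1/28)*2260 = (-33663 - 300/7)*2260 = -235941/7*2260 = -533226660/7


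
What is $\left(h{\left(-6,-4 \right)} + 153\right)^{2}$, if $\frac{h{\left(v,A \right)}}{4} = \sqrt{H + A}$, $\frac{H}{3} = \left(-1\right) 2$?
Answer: $23249 + 1224 i \sqrt{10} \approx 23249.0 + 3870.6 i$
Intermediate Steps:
$H = -6$ ($H = 3 \left(\left(-1\right) 2\right) = 3 \left(-2\right) = -6$)
$h{\left(v,A \right)} = 4 \sqrt{-6 + A}$
$\left(h{\left(-6,-4 \right)} + 153\right)^{2} = \left(4 \sqrt{-6 - 4} + 153\right)^{2} = \left(4 \sqrt{-10} + 153\right)^{2} = \left(4 i \sqrt{10} + 153\right)^{2} = \left(153 + 4 i \sqrt{10}\right)^{2}$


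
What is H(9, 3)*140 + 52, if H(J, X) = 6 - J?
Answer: -368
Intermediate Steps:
H(9, 3)*140 + 52 = (6 - 1*9)*140 + 52 = (6 - 9)*140 + 52 = -3*140 + 52 = -420 + 52 = -368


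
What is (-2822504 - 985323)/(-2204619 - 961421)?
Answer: 3807827/3166040 ≈ 1.2027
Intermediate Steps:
(-2822504 - 985323)/(-2204619 - 961421) = -3807827/(-3166040) = -3807827*(-1/3166040) = 3807827/3166040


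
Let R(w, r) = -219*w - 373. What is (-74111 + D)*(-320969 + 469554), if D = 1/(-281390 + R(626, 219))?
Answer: -4612362364953880/418857 ≈ -1.1012e+10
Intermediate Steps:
R(w, r) = -373 - 219*w
D = -1/418857 (D = 1/(-281390 + (-373 - 219*626)) = 1/(-281390 + (-373 - 137094)) = 1/(-281390 - 137467) = 1/(-418857) = -1/418857 ≈ -2.3874e-6)
(-74111 + D)*(-320969 + 469554) = (-74111 - 1/418857)*(-320969 + 469554) = -31041911128/418857*148585 = -4612362364953880/418857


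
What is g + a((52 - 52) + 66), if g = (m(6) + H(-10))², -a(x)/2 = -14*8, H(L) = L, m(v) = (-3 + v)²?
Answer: 225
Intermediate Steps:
a(x) = 224 (a(x) = -(-28)*8 = -2*(-112) = 224)
g = 1 (g = ((-3 + 6)² - 10)² = (3² - 10)² = (9 - 10)² = (-1)² = 1)
g + a((52 - 52) + 66) = 1 + 224 = 225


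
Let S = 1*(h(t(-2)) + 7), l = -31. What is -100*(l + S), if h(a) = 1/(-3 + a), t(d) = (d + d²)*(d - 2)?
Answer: 26500/11 ≈ 2409.1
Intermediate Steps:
t(d) = (-2 + d)*(d + d²) (t(d) = (d + d²)*(-2 + d) = (-2 + d)*(d + d²))
S = 76/11 (S = 1*(1/(-3 - 2*(-2 + (-2)² - 1*(-2))) + 7) = 1*(1/(-3 - 2*(-2 + 4 + 2)) + 7) = 1*(1/(-3 - 2*4) + 7) = 1*(1/(-3 - 8) + 7) = 1*(1/(-11) + 7) = 1*(-1/11 + 7) = 1*(76/11) = 76/11 ≈ 6.9091)
-100*(l + S) = -100*(-31 + 76/11) = -100*(-265/11) = 26500/11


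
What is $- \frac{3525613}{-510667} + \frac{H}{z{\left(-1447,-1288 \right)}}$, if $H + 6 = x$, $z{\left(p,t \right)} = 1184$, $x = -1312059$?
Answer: $- \frac{665853971563}{604629728} \approx -1101.3$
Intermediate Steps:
$H = -1312065$ ($H = -6 - 1312059 = -1312065$)
$- \frac{3525613}{-510667} + \frac{H}{z{\left(-1447,-1288 \right)}} = - \frac{3525613}{-510667} - \frac{1312065}{1184} = \left(-3525613\right) \left(- \frac{1}{510667}\right) - \frac{1312065}{1184} = \frac{3525613}{510667} - \frac{1312065}{1184} = - \frac{665853971563}{604629728}$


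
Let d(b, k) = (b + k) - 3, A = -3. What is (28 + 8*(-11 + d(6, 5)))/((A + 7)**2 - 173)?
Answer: -4/157 ≈ -0.025478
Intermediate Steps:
d(b, k) = -3 + b + k
(28 + 8*(-11 + d(6, 5)))/((A + 7)**2 - 173) = (28 + 8*(-11 + (-3 + 6 + 5)))/((-3 + 7)**2 - 173) = (28 + 8*(-11 + 8))/(4**2 - 173) = (28 + 8*(-3))/(16 - 173) = (28 - 24)/(-157) = 4*(-1/157) = -4/157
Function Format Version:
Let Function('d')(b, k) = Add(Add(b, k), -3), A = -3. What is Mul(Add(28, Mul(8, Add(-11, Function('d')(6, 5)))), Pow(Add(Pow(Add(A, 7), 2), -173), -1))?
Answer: Rational(-4, 157) ≈ -0.025478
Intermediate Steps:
Function('d')(b, k) = Add(-3, b, k)
Mul(Add(28, Mul(8, Add(-11, Function('d')(6, 5)))), Pow(Add(Pow(Add(A, 7), 2), -173), -1)) = Mul(Add(28, Mul(8, Add(-11, Add(-3, 6, 5)))), Pow(Add(Pow(Add(-3, 7), 2), -173), -1)) = Mul(Add(28, Mul(8, Add(-11, 8))), Pow(Add(Pow(4, 2), -173), -1)) = Mul(Add(28, Mul(8, -3)), Pow(Add(16, -173), -1)) = Mul(Add(28, -24), Pow(-157, -1)) = Mul(4, Rational(-1, 157)) = Rational(-4, 157)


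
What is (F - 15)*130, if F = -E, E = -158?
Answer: 18590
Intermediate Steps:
F = 158 (F = -1*(-158) = 158)
(F - 15)*130 = (158 - 15)*130 = 143*130 = 18590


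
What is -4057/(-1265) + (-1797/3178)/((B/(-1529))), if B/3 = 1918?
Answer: 25887630843/7710686060 ≈ 3.3574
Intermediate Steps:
B = 5754 (B = 3*1918 = 5754)
-4057/(-1265) + (-1797/3178)/((B/(-1529))) = -4057/(-1265) + (-1797/3178)/((5754/(-1529))) = -4057*(-1/1265) + (-1797*1/3178)/((5754*(-1/1529))) = 4057/1265 - 1797/(3178*(-5754/1529)) = 4057/1265 - 1797/3178*(-1529/5754) = 4057/1265 + 915871/6095404 = 25887630843/7710686060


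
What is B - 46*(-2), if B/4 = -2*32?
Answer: -164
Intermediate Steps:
B = -256 (B = 4*(-2*32) = 4*(-64) = -256)
B - 46*(-2) = -256 - 46*(-2) = -256 + 92 = -164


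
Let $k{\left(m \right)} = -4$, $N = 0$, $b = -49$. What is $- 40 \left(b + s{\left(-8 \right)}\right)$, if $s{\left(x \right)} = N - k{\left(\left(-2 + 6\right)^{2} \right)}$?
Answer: $1800$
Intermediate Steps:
$s{\left(x \right)} = 4$ ($s{\left(x \right)} = 0 - -4 = 0 + 4 = 4$)
$- 40 \left(b + s{\left(-8 \right)}\right) = - 40 \left(-49 + 4\right) = \left(-40\right) \left(-45\right) = 1800$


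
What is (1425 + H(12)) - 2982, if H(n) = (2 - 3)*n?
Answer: -1569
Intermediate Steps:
H(n) = -n
(1425 + H(12)) - 2982 = (1425 - 1*12) - 2982 = (1425 - 12) - 2982 = 1413 - 2982 = -1569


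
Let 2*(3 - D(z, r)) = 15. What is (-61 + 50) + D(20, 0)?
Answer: -31/2 ≈ -15.500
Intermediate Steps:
D(z, r) = -9/2 (D(z, r) = 3 - ½*15 = 3 - 15/2 = -9/2)
(-61 + 50) + D(20, 0) = (-61 + 50) - 9/2 = -11 - 9/2 = -31/2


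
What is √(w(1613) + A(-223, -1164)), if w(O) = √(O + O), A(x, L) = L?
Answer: √(-1164 + √3226) ≈ 33.275*I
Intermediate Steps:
w(O) = √2*√O (w(O) = √(2*O) = √2*√O)
√(w(1613) + A(-223, -1164)) = √(√2*√1613 - 1164) = √(√3226 - 1164) = √(-1164 + √3226)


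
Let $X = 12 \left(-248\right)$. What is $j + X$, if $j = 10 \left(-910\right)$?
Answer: $-12076$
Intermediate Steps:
$X = -2976$
$j = -9100$
$j + X = -9100 - 2976 = -12076$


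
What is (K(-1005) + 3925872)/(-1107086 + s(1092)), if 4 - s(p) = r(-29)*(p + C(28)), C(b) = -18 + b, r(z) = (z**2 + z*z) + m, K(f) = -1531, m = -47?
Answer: -3924341/2908852 ≈ -1.3491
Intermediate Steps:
r(z) = -47 + 2*z**2 (r(z) = (z**2 + z*z) - 47 = (z**2 + z**2) - 47 = 2*z**2 - 47 = -47 + 2*z**2)
s(p) = -16346 - 1635*p (s(p) = 4 - (-47 + 2*(-29)**2)*(p + (-18 + 28)) = 4 - (-47 + 2*841)*(p + 10) = 4 - (-47 + 1682)*(10 + p) = 4 - 1635*(10 + p) = 4 - (16350 + 1635*p) = 4 + (-16350 - 1635*p) = -16346 - 1635*p)
(K(-1005) + 3925872)/(-1107086 + s(1092)) = (-1531 + 3925872)/(-1107086 + (-16346 - 1635*1092)) = 3924341/(-1107086 + (-16346 - 1785420)) = 3924341/(-1107086 - 1801766) = 3924341/(-2908852) = 3924341*(-1/2908852) = -3924341/2908852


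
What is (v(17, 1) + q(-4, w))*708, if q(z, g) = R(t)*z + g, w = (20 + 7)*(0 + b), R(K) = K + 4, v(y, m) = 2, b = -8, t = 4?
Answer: -174168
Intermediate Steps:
R(K) = 4 + K
w = -216 (w = (20 + 7)*(0 - 8) = 27*(-8) = -216)
q(z, g) = g + 8*z (q(z, g) = (4 + 4)*z + g = 8*z + g = g + 8*z)
(v(17, 1) + q(-4, w))*708 = (2 + (-216 + 8*(-4)))*708 = (2 + (-216 - 32))*708 = (2 - 248)*708 = -246*708 = -174168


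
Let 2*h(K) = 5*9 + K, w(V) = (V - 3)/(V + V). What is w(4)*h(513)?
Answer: 279/8 ≈ 34.875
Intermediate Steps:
w(V) = (-3 + V)/(2*V) (w(V) = (-3 + V)/((2*V)) = (-3 + V)*(1/(2*V)) = (-3 + V)/(2*V))
h(K) = 45/2 + K/2 (h(K) = (5*9 + K)/2 = (45 + K)/2 = 45/2 + K/2)
w(4)*h(513) = ((1/2)*(-3 + 4)/4)*(45/2 + (1/2)*513) = ((1/2)*(1/4)*1)*(45/2 + 513/2) = (1/8)*279 = 279/8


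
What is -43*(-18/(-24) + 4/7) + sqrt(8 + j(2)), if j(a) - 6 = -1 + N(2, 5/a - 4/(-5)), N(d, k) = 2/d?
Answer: -1591/28 + sqrt(14) ≈ -53.080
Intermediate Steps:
j(a) = 6 (j(a) = 6 + (-1 + 2/2) = 6 + (-1 + 2*(1/2)) = 6 + (-1 + 1) = 6 + 0 = 6)
-43*(-18/(-24) + 4/7) + sqrt(8 + j(2)) = -43*(-18/(-24) + 4/7) + sqrt(8 + 6) = -43*(-18*(-1/24) + 4*(1/7)) + sqrt(14) = -43*(3/4 + 4/7) + sqrt(14) = -43*37/28 + sqrt(14) = -1591/28 + sqrt(14)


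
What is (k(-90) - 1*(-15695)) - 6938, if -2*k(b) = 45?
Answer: 17469/2 ≈ 8734.5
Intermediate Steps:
k(b) = -45/2 (k(b) = -½*45 = -45/2)
(k(-90) - 1*(-15695)) - 6938 = (-45/2 - 1*(-15695)) - 6938 = (-45/2 + 15695) - 6938 = 31345/2 - 6938 = 17469/2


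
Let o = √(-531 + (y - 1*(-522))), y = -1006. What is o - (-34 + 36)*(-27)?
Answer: 54 + I*√1015 ≈ 54.0 + 31.859*I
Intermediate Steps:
o = I*√1015 (o = √(-531 + (-1006 - 1*(-522))) = √(-531 + (-1006 + 522)) = √(-531 - 484) = √(-1015) = I*√1015 ≈ 31.859*I)
o - (-34 + 36)*(-27) = I*√1015 - (-34 + 36)*(-27) = I*√1015 - 2*(-27) = I*√1015 - 1*(-54) = I*√1015 + 54 = 54 + I*√1015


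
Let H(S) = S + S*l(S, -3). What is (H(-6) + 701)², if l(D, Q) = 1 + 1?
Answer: 466489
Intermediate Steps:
l(D, Q) = 2
H(S) = 3*S (H(S) = S + S*2 = S + 2*S = 3*S)
(H(-6) + 701)² = (3*(-6) + 701)² = (-18 + 701)² = 683² = 466489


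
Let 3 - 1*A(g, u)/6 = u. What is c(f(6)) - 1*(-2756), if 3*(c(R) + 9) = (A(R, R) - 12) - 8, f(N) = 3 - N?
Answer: 8257/3 ≈ 2752.3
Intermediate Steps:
A(g, u) = 18 - 6*u
c(R) = -29/3 - 2*R (c(R) = -9 + (((18 - 6*R) - 12) - 8)/3 = -9 + ((6 - 6*R) - 8)/3 = -9 + (-2 - 6*R)/3 = -9 + (-⅔ - 2*R) = -29/3 - 2*R)
c(f(6)) - 1*(-2756) = (-29/3 - 2*(3 - 1*6)) - 1*(-2756) = (-29/3 - 2*(3 - 6)) + 2756 = (-29/3 - 2*(-3)) + 2756 = (-29/3 + 6) + 2756 = -11/3 + 2756 = 8257/3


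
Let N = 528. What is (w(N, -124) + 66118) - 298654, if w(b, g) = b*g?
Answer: -298008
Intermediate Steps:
(w(N, -124) + 66118) - 298654 = (528*(-124) + 66118) - 298654 = (-65472 + 66118) - 298654 = 646 - 298654 = -298008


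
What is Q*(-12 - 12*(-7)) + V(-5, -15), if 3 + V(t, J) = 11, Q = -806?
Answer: -58024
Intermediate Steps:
V(t, J) = 8 (V(t, J) = -3 + 11 = 8)
Q*(-12 - 12*(-7)) + V(-5, -15) = -806*(-12 - 12*(-7)) + 8 = -806*(-12 + 84) + 8 = -806*72 + 8 = -58032 + 8 = -58024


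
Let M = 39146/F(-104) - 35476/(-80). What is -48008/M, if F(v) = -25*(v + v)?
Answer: -124820800/1172543 ≈ -106.45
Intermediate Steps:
F(v) = -50*v
M = 1172543/2600 (M = 39146/((-50*(-104))) - 35476/(-80) = 39146/5200 - 35476*(-1/80) = 39146*(1/5200) + 8869/20 = 19573/2600 + 8869/20 = 1172543/2600 ≈ 450.98)
-48008/M = -48008/1172543/2600 = -48008*2600/1172543 = -124820800/1172543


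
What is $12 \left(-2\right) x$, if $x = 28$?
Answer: $-672$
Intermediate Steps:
$12 \left(-2\right) x = 12 \left(-2\right) 28 = \left(-24\right) 28 = -672$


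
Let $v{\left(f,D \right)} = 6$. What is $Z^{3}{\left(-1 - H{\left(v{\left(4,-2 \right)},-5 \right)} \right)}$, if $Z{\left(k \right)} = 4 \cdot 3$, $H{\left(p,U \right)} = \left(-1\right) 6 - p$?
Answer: $1728$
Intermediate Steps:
$H{\left(p,U \right)} = -6 - p$
$Z{\left(k \right)} = 12$
$Z^{3}{\left(-1 - H{\left(v{\left(4,-2 \right)},-5 \right)} \right)} = 12^{3} = 1728$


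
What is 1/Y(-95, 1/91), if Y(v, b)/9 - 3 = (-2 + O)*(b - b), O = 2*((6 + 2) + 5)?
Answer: 1/27 ≈ 0.037037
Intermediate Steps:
O = 26 (O = 2*(8 + 5) = 2*13 = 26)
Y(v, b) = 27 (Y(v, b) = 27 + 9*((-2 + 26)*(b - b)) = 27 + 9*(24*0) = 27 + 9*0 = 27 + 0 = 27)
1/Y(-95, 1/91) = 1/27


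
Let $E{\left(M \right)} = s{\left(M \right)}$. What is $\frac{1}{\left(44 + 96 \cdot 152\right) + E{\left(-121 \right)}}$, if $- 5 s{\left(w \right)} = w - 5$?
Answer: $\frac{5}{73306} \approx 6.8207 \cdot 10^{-5}$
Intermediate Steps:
$s{\left(w \right)} = 1 - \frac{w}{5}$ ($s{\left(w \right)} = - \frac{w - 5}{5} = - \frac{-5 + w}{5} = 1 - \frac{w}{5}$)
$E{\left(M \right)} = 1 - \frac{M}{5}$
$\frac{1}{\left(44 + 96 \cdot 152\right) + E{\left(-121 \right)}} = \frac{1}{\left(44 + 96 \cdot 152\right) + \left(1 - - \frac{121}{5}\right)} = \frac{1}{\left(44 + 14592\right) + \left(1 + \frac{121}{5}\right)} = \frac{1}{14636 + \frac{126}{5}} = \frac{1}{\frac{73306}{5}} = \frac{5}{73306}$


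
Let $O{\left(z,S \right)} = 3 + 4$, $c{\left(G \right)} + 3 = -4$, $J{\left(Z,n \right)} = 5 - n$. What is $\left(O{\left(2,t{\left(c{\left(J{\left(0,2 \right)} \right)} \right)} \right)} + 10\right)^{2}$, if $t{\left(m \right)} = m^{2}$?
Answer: $289$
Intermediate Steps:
$c{\left(G \right)} = -7$ ($c{\left(G \right)} = -3 - 4 = -7$)
$O{\left(z,S \right)} = 7$
$\left(O{\left(2,t{\left(c{\left(J{\left(0,2 \right)} \right)} \right)} \right)} + 10\right)^{2} = \left(7 + 10\right)^{2} = 17^{2} = 289$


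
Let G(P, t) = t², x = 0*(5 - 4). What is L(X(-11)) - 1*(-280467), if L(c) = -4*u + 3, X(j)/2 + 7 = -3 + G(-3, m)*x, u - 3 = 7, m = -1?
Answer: 280430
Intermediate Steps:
u = 10 (u = 3 + 7 = 10)
x = 0 (x = 0*1 = 0)
X(j) = -20 (X(j) = -14 + 2*(-3 + (-1)²*0) = -14 + 2*(-3 + 1*0) = -14 + 2*(-3 + 0) = -14 + 2*(-3) = -14 - 6 = -20)
L(c) = -37 (L(c) = -4*10 + 3 = -40 + 3 = -37)
L(X(-11)) - 1*(-280467) = -37 - 1*(-280467) = -37 + 280467 = 280430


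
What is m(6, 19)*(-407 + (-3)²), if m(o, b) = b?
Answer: -7562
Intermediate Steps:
m(6, 19)*(-407 + (-3)²) = 19*(-407 + (-3)²) = 19*(-407 + 9) = 19*(-398) = -7562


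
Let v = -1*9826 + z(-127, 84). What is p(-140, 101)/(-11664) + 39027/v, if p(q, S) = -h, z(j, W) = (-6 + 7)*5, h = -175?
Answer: -456929603/114552144 ≈ -3.9888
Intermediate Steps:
z(j, W) = 5 (z(j, W) = 1*5 = 5)
p(q, S) = 175 (p(q, S) = -1*(-175) = 175)
v = -9821 (v = -1*9826 + 5 = -9826 + 5 = -9821)
p(-140, 101)/(-11664) + 39027/v = 175/(-11664) + 39027/(-9821) = 175*(-1/11664) + 39027*(-1/9821) = -175/11664 - 39027/9821 = -456929603/114552144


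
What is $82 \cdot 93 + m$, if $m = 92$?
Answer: $7718$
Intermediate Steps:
$82 \cdot 93 + m = 82 \cdot 93 + 92 = 7626 + 92 = 7718$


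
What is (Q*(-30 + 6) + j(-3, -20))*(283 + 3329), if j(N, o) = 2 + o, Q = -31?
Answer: 2622312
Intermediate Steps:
(Q*(-30 + 6) + j(-3, -20))*(283 + 3329) = (-31*(-30 + 6) + (2 - 20))*(283 + 3329) = (-31*(-24) - 18)*3612 = (744 - 18)*3612 = 726*3612 = 2622312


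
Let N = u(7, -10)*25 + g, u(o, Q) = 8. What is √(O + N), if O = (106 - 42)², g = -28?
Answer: 2*√1067 ≈ 65.330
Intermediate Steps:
N = 172 (N = 8*25 - 28 = 200 - 28 = 172)
O = 4096 (O = 64² = 4096)
√(O + N) = √(4096 + 172) = √4268 = 2*√1067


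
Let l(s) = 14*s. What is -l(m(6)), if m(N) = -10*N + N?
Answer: 756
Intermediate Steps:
m(N) = -9*N
-l(m(6)) = -14*(-9*6) = -14*(-54) = -1*(-756) = 756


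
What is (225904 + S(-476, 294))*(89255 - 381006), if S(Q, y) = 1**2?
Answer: -65908009655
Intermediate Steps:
S(Q, y) = 1
(225904 + S(-476, 294))*(89255 - 381006) = (225904 + 1)*(89255 - 381006) = 225905*(-291751) = -65908009655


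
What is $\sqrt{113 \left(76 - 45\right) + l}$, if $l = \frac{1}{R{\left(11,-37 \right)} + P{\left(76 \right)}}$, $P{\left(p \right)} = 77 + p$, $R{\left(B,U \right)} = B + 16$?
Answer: $\frac{\sqrt{3152705}}{30} \approx 59.186$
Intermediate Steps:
$R{\left(B,U \right)} = 16 + B$
$l = \frac{1}{180}$ ($l = \frac{1}{\left(16 + 11\right) + \left(77 + 76\right)} = \frac{1}{27 + 153} = \frac{1}{180} \approx 0.0055556$)
$\sqrt{113 \left(76 - 45\right) + l} = \sqrt{113 \left(76 - 45\right) + \frac{1}{180}} = \sqrt{113 \cdot 31 + \frac{1}{180}} = \sqrt{3503 + \frac{1}{180}} = \sqrt{\frac{630541}{180}} = \frac{\sqrt{3152705}}{30}$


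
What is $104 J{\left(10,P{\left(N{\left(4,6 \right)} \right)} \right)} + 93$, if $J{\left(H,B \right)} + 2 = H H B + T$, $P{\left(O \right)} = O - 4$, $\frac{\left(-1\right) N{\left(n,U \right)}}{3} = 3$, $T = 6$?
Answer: $-134691$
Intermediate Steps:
$N{\left(n,U \right)} = -9$ ($N{\left(n,U \right)} = \left(-3\right) 3 = -9$)
$P{\left(O \right)} = -4 + O$ ($P{\left(O \right)} = O - 4 = -4 + O$)
$J{\left(H,B \right)} = 4 + B H^{2}$ ($J{\left(H,B \right)} = -2 + \left(H H B + 6\right) = -2 + \left(H^{2} B + 6\right) = -2 + \left(B H^{2} + 6\right) = -2 + \left(6 + B H^{2}\right) = 4 + B H^{2}$)
$104 J{\left(10,P{\left(N{\left(4,6 \right)} \right)} \right)} + 93 = 104 \left(4 + \left(-4 - 9\right) 10^{2}\right) + 93 = 104 \left(4 - 1300\right) + 93 = 104 \left(-1296\right) + 93 = -134784 + 93 = -134691$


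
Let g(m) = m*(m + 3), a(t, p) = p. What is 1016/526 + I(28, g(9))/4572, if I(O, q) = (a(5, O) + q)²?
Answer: 1796756/300609 ≈ 5.9771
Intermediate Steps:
g(m) = m*(3 + m)
I(O, q) = (O + q)²
1016/526 + I(28, g(9))/4572 = 1016/526 + (28 + 9*(3 + 9))²/4572 = 1016*(1/526) + (28 + 9*12)²*(1/4572) = 508/263 + (28 + 108)²*(1/4572) = 508/263 + 136²*(1/4572) = 508/263 + 18496*(1/4572) = 508/263 + 4624/1143 = 1796756/300609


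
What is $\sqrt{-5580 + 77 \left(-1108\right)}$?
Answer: $4 i \sqrt{5681} \approx 301.49 i$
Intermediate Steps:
$\sqrt{-5580 + 77 \left(-1108\right)} = \sqrt{-5580 - 85316} = \sqrt{-90896} = 4 i \sqrt{5681}$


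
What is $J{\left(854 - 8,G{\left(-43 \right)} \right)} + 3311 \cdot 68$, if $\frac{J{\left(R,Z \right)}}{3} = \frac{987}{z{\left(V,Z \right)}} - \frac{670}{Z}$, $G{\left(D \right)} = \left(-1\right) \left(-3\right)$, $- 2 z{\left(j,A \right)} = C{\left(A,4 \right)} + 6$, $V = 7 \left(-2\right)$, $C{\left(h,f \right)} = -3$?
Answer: $222504$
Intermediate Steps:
$V = -14$
$z{\left(j,A \right)} = - \frac{3}{2}$ ($z{\left(j,A \right)} = - \frac{-3 + 6}{2} = \left(- \frac{1}{2}\right) 3 = - \frac{3}{2}$)
$G{\left(D \right)} = 3$
$J{\left(R,Z \right)} = -1974 - \frac{2010}{Z}$ ($J{\left(R,Z \right)} = 3 \left(\frac{987}{- \frac{3}{2}} - \frac{670}{Z}\right) = 3 \left(987 \left(- \frac{2}{3}\right) - \frac{670}{Z}\right) = 3 \left(-658 - \frac{670}{Z}\right) = -1974 - \frac{2010}{Z}$)
$J{\left(854 - 8,G{\left(-43 \right)} \right)} + 3311 \cdot 68 = \left(-1974 - \frac{2010}{3}\right) + 3311 \cdot 68 = \left(-1974 - 670\right) + 225148 = -2644 + 225148 = 222504$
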